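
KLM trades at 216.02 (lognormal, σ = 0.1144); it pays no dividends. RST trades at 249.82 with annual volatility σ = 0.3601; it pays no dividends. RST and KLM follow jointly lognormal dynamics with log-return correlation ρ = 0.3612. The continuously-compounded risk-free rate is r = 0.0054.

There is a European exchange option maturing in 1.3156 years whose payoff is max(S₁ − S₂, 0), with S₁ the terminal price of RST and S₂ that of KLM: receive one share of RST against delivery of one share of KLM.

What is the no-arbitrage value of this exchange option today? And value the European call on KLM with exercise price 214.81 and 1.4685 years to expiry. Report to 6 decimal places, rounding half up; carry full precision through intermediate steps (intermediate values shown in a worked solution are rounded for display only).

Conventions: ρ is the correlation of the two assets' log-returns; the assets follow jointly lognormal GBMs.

σ_eff = √(σ₁² + σ₂² − 2ρσ₁σ₂) = √(0.3601² + 0.1144² − 2·0.3612·0.3601·0.1144) = 0.336154
d₁ = (ln(S₁/S₂) + (q₂ − q₁ + σ_eff²/2)T) / (σ_eff√T) = (ln(249.82/216.02) + (0.0 − 0.0 + 0.056500)·1.3156) / 0.385568 = 0.569811
d₂ = d₁ − σ_eff√T = 0.569811 − 0.385568 = 0.184244
N(d₁) = 0.715597,  N(d₂) = 0.573089
V = S₁·e^{−q₁T}·N(d₁) − S₂·e^{−q₂T}·N(d₂) = 178.770490 − 123.798649 = 54.971841
[vanilla: KLM call K=214.81]
σ√T = 0.1144·√1.4685 = 0.138632
d₁ = (ln(S/K) + (r+σ²/2)T) / (σ√T) = (ln(216.02/214.81) + (0.0054+0.1144²/2)·1.4685) / 0.138632 = (0.005617 + 0.017539) / 0.138632 = 0.167035
d₂ = d₁ − σ√T = 0.167035 − 0.138632 = 0.028403
e^{−rT} = 0.992101
N(d₁) = 0.566329,  N(d₂) = 0.511330
price = S·N(d₁) − K·e^{−rT}·N(d₂) = 122.338338 − 108.971169 = 13.367169

exchange price = 54.971841
price(KLM call K=214.81) = 13.367169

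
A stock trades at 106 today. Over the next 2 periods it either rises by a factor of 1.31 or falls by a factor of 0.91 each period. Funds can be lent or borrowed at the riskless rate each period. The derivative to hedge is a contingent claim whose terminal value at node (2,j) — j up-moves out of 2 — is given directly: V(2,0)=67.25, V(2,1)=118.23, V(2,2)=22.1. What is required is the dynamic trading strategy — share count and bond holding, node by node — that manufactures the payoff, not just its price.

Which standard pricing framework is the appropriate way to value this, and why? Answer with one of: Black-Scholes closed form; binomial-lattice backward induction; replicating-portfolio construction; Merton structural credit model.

framework: replicating-portfolio construction

Key observation: a price alone would not answer the question — the per-node share/bond construction on the spot-106, 1.31/0.91 tree is required, and only the replicating-portfolio method yields it.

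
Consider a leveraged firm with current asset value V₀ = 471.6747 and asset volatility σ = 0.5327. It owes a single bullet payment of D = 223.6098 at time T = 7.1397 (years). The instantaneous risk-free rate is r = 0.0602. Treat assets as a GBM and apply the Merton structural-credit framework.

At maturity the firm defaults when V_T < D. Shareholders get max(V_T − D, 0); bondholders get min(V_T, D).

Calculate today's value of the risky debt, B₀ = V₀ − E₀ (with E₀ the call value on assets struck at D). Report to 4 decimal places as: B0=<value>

Equity is a call on the firm's assets struck at D = 223.6098:
d₁ = [ln(V₀/D) + (r + σ²/2)T] / (σ√T)
   = [ln(471.6747/223.6098) + (0.0602 + 0.5·0.5327²)·7.1397] / (0.5327·√7.1397)
   = [0.746387 + 1.442824] / 1.423386 = 1.538030
d₂ = d₁ − σ√T = 1.538030 − 1.423386 = 0.114644
N(d₁) = 0.937979,  N(d₂) = 0.545636,  e^(−rT) = 0.650633
E₀ = V₀·N(d₁) − D·e^(−rT)·N(d₂)
   = 471.6747·0.937979 − 223.6098·0.650633·0.545636 = 363.037668
B₀ = V₀ − E₀ = 471.6747 − 363.037668 = 108.637032

B0=108.6370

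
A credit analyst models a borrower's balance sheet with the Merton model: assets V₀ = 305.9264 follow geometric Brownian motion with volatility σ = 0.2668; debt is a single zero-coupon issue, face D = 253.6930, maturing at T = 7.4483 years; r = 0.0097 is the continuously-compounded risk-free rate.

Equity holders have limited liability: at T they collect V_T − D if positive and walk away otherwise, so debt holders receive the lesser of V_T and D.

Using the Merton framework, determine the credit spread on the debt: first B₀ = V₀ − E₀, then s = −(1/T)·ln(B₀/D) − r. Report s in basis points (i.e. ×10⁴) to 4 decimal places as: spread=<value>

Work the structural quantities from V₀ = 305.9264 against face 253.6930:
d₁ = [ln(V₀/D) + (r + σ²/2)T] / (σ√T)
   = [ln(305.9264/253.6930) + (0.0097 + 0.5·0.2668²)·7.4483] / (0.2668·√7.4483)
   = [0.187220 + 0.337342] / 0.728139 = 0.720414
d₂ = d₁ − σ√T = 0.720414 − 0.728139 = -0.007725
N(d₁) = 0.764365,  N(d₂) = 0.496918,  e^(−rT) = 0.930300
E₀ = V₀·N(d₁) − D·e^(−rT)·N(d₂)
   = 305.9264·0.764365 − 253.6930·0.930300·0.496918 = 116.561509
B₀ = V₀ − E₀ = 305.9264 − 116.561509 = 189.364891
spread = −(1/T)·ln(B₀/D) − r = −(1/7.4483)·ln(189.364891/253.6930) − 0.0097 = 0.02956387
in basis points: 0.02956387 × 10⁴ = 295.6387 bp

spread=295.6387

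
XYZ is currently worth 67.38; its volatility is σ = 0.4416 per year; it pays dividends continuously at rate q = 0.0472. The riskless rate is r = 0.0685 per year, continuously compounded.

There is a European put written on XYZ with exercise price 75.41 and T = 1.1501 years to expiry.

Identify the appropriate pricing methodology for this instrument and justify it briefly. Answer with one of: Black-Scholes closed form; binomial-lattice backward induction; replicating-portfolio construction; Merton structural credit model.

framework: Black-Scholes closed form

Key observation: the strike-75.41 put on XYZ is European-exercise on a continuously-modelled lognormal underlying, so its value is a single closed-form evaluation.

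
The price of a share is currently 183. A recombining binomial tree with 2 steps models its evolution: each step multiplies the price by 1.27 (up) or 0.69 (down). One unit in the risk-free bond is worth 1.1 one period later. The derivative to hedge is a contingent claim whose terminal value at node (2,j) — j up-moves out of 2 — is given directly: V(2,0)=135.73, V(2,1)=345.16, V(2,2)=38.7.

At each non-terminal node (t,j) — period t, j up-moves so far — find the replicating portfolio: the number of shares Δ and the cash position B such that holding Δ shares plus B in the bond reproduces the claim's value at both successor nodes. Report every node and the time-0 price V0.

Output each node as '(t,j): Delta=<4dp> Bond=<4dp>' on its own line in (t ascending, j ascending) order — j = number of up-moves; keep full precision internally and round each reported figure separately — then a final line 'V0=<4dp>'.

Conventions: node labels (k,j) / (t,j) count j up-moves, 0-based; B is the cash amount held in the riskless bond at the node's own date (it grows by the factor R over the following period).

No-arbitrage ⇒ martingale measure with p* = (R−d)/(u−d) = 0.7069.
Expiry values: V(2,0)=135.7300, V(2,1)=345.1600, V(2,2)=38.7000
  t=1,j=0: stock 126.2700 → up 160.3629 (V=345.1600), down 87.1263 (V=135.7300). Price 257.9776; hedge Δ=2.8596, bond B=-103.1086.
  t=1,j=1: stock 232.4100 → up 295.1607 (V=38.7000), down 160.3629 (V=345.1600). Price 116.8404; hedge Δ=-2.2735, bond B=645.2197.
  t=0,j=0: stock 183.0000 → up 232.4100 (V=116.8404), down 126.2700 (V=257.9776). Price 143.8257; hedge Δ=-1.3297, bond B=387.1656.
Sanity check at the root: Δ(0,0)·S0 + B(0,0) reproduces V0 = 143.8257.

(0,0): Delta=-1.3297 Bond=387.1656
(1,0): Delta=2.8596 Bond=-103.1086
(1,1): Delta=-2.2735 Bond=645.2197
V0=143.8257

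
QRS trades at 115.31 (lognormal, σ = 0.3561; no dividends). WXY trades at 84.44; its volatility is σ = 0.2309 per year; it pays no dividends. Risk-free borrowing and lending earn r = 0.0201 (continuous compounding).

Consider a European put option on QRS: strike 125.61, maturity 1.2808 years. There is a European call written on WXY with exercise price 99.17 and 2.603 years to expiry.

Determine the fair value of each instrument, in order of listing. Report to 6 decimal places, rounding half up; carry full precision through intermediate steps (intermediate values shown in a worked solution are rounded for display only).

[QRS put K=125.61]
σ√T = 0.3561·√1.2808 = 0.403007
d₁ = (ln(S/K) + (r+σ²/2)T) / (σ√T) = (ln(115.31/125.61) + (0.0201+0.3561²/2)·1.2808) / 0.403007 = (-0.085558 + 0.106951) / 0.403007 = 0.053085
d₂ = d₁ − σ√T = 0.053085 − 0.403007 = -0.349922
e^{−rT} = 0.974584
N(−d₁) = 0.478832,  N(−d₂) = 0.636801
price = K·e^{−rT}·N(−d₂) − S·N(−d₁) = 77.955662 − 55.214120 = 22.741542
[WXY call K=99.17]
σ√T = 0.2309·√2.603 = 0.372530
d₁ = (ln(S/K) + (r+σ²/2)T) / (σ√T) = (ln(84.44/99.17) + (0.0201+0.2309²/2)·2.603) / 0.372530 = (-0.160794 + 0.121710) / 0.372530 = -0.104917
d₂ = d₁ − σ√T = -0.104917 − 0.372530 = -0.477447
e^{−rT} = 0.949025
N(d₁) = 0.458221,  N(d₂) = 0.316522
price = S·N(d₁) − K·e^{−rT}·N(d₂) = 38.692159 − 29.789394 = 8.902765

price(QRS put K=125.61) = 22.741542
price(WXY call K=99.17) = 8.902765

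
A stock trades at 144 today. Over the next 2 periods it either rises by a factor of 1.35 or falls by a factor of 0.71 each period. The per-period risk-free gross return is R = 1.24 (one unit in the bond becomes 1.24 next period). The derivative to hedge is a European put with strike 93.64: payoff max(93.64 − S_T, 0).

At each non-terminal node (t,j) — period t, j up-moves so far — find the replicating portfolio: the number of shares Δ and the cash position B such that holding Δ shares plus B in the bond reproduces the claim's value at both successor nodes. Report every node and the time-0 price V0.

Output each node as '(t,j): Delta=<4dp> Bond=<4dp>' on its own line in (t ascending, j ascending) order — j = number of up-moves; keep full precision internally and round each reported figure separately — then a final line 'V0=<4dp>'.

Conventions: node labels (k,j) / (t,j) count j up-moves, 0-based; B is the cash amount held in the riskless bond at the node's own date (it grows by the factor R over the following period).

The replicating-portfolio and risk-neutral prices coincide; use p* = (1.24−0.71)/(1.35−0.71) = 0.8281 for the latter.
Payoffs at expiry: V(2,0)=21.0496, V(2,1)=0.0000, V(2,2)=0.0000
Node (1,0) S=102.2400: V=(p*·0.0000+(1−p*)·21.0496)/1.24=2.9177; Δ=(0.0000−21.0496)/(138.0240−72.5904)=-0.3217; B=V−Δ·S=35.8077
Node (1,1) S=194.4000: V=(p*·0.0000+(1−p*)·0.0000)/1.24=0.0000; Δ=(0.0000−0.0000)/(262.4400−138.0240)=0.0000; B=V−Δ·S=0.0000
Node (0,0) S=144.0000: V=(p*·0.0000+(1−p*)·2.9177)/1.24=0.4044; Δ=(0.0000−2.9177)/(194.4000−102.2400)=-0.0317; B=V−Δ·S=4.9633
As a check, the time-0 holding Δ(0,0)·S0 + B(0,0) comes to 0.4044 — exactly V0.

(0,0): Delta=-0.0317 Bond=4.9633
(1,0): Delta=-0.3217 Bond=35.8077
(1,1): Delta=0.0000 Bond=0.0000
V0=0.4044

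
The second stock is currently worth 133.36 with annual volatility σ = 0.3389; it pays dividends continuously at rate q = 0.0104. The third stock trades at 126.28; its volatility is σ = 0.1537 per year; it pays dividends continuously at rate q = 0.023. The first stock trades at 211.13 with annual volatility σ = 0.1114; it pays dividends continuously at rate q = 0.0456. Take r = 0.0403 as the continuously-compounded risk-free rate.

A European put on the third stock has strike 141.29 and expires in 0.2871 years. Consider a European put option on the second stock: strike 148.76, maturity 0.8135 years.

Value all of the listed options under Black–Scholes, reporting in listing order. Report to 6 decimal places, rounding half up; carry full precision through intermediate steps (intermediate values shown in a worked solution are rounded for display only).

price(the third stock put K=141.29) = 14.708174
price(the second stock put K=148.76) = 23.276209

[the third stock put K=141.29]
σ√T = 0.1537·√0.2871 = 0.082355
d₁ = (ln(S/K) + (r−q+σ²/2)T) / (σ√T) = (ln(126.28/141.29) + (0.0403−0.023+0.1537²/2)·0.2871) / 0.082355 = (-0.112313 + 0.008358) / 0.082355 = -1.262276
d₂ = d₁ − σ√T = -1.262276 − 0.082355 = -1.344631
e^{−rT} = 0.988497
e^{−qT} = 0.993418
N(−d₁) = 0.896575,  N(−d₂) = 0.910628
price = K·e^{−rT}·N(−d₂) − S·e^{−qT}·N(−d₁) = 127.182533 − 112.474359 = 14.708174
[the second stock put K=148.76]
σ√T = 0.3389·√0.8135 = 0.305668
d₁ = (ln(S/K) + (r−q+σ²/2)T) / (σ√T) = (ln(133.36/148.76) + (0.0403−0.0104+0.3389²/2)·0.8135) / 0.305668 = (-0.109282 + 0.071040) / 0.305668 = -0.125109
d₂ = d₁ − σ√T = -0.125109 − 0.305668 = -0.430777
e^{−rT} = 0.967748
e^{−qT} = 0.991575
N(−d₁) = 0.549781,  N(−d₂) = 0.666685
price = K·e^{−rT}·N(−d₂) − S·e^{−qT}·N(−d₁) = 95.977361 − 72.701151 = 23.276209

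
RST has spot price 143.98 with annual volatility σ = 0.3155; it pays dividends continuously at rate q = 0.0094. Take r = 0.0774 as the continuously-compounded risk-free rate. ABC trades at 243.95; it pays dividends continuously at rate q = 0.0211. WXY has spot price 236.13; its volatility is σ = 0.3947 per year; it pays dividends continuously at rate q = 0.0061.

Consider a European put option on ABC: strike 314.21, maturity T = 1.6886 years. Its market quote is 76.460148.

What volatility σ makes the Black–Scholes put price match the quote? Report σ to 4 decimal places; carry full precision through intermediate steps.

At σ = 0.4128 the Black–Scholes value reproduces the quote:
σ√T = 0.4128·√1.6886 = 0.536418
d₁ = (ln(S/K) + (r−q+σ²/2)T) / (σ√T) = (ln(243.95/314.21) + (0.0774−0.0211+0.4128²/2)·1.6886) / 0.536418 = (-0.253098 + 0.238940) / 0.536418 = -0.026394
d₂ = d₁ − σ√T = -0.026394 − 0.536418 = -0.562812
e^{−rT} = 0.877483
e^{−qT} = 0.964998
N(−d₁) = 0.510528,  N(−d₂) = 0.713218
V = K·e^{−rT}·N(−d₂) − S·e^{−qT}·N(−d₁) = 196.644257 − 120.184109 = 76.460148 (the quoted price), and the Black–Scholes price is strictly increasing in σ, so σ is unique

sigma = 0.4128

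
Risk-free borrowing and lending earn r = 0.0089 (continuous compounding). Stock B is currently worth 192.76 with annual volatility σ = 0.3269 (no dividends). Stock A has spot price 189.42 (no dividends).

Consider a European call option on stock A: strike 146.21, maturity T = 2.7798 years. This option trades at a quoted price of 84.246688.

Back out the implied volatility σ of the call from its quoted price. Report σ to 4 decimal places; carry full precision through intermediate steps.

sigma = 0.5458

At σ = 0.5458 the Black–Scholes value reproduces the quote:
σ√T = 0.5458·√2.7798 = 0.909998
d₁ = (ln(S/K) + (r+σ²/2)T) / (σ√T) = (ln(189.42/146.21) + (0.0089+0.5458²/2)·2.7798) / 0.909998 = (0.258923 + 0.438788) / 0.909998 = 0.766717
d₂ = d₁ − σ√T = 0.766717 − 0.909998 = -0.143280
e^{−rT} = 0.975563
N(d₁) = 0.778375,  N(d₂) = 0.443034
V = S·N(d₁) − K·e^{−rT}·N(d₂) = 147.439828 − 63.193140 = 84.246688 (the quoted price), and the Black–Scholes price is strictly increasing in σ, so σ is unique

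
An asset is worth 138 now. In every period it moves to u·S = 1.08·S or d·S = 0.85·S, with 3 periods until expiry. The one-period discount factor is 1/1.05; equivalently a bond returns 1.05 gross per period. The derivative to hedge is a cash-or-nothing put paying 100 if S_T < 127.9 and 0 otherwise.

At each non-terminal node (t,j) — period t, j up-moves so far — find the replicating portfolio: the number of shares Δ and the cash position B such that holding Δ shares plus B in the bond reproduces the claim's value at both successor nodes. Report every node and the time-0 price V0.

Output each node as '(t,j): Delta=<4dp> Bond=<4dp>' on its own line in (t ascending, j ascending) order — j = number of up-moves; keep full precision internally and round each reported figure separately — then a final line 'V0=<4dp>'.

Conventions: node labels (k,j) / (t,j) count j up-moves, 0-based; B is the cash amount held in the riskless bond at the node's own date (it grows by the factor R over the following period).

Since d<R<u, set p* = (R−d)/(u−d) = 0.8696; price each node as the discounted p*-expectation of its children.
Terminal payoffs: V(3,0)=100.0000, V(3,1)=100.0000, V(3,2)=0.0000, V(3,3)=0.0000
Node (2,0) S=99.7050: V=(p*·100.0000+(1−p*)·100.0000)/1.05=95.2381; Δ=(100.0000−100.0000)/(107.6814−84.7492)=0.0000; B=V−Δ·S=95.2381
Node (2,1) S=126.6840: V=(p*·0.0000+(1−p*)·100.0000)/1.05=12.4224; Δ=(0.0000−100.0000)/(136.8187−107.6814)=-3.4320; B=V−Δ·S=447.2050
Node (2,2) S=160.9632: V=(p*·0.0000+(1−p*)·0.0000)/1.05=0.0000; Δ=(0.0000−0.0000)/(173.8403−136.8187)=0.0000; B=V−Δ·S=0.0000
Node (1,0) S=117.3000: V=(p*·12.4224+(1−p*)·95.2381)/1.05=22.1185; Δ=(12.4224−95.2381)/(126.6840−99.7050)=-3.0696; B=V−Δ·S=382.1869
Node (1,1) S=149.0400: V=(p*·0.0000+(1−p*)·12.4224)/1.05=1.5432; Δ=(0.0000−12.4224)/(160.9632−126.6840)=-0.3624; B=V−Δ·S=55.5534
Node (0,0) S=138.0000: V=(p*·1.5432+(1−p*)·22.1185)/1.05=4.0256; Δ=(1.5432−22.1185)/(149.0400−117.3000)=-0.6482; B=V−Δ·S=93.4836
As a check, the time-0 holding Δ(0,0)·S0 + B(0,0) comes to 4.0256 — exactly V0.

(0,0): Delta=-0.6482 Bond=93.4836
(1,0): Delta=-3.0696 Bond=382.1869
(1,1): Delta=-0.3624 Bond=55.5534
(2,0): Delta=0.0000 Bond=95.2381
(2,1): Delta=-3.4320 Bond=447.2050
(2,2): Delta=0.0000 Bond=0.0000
V0=4.0256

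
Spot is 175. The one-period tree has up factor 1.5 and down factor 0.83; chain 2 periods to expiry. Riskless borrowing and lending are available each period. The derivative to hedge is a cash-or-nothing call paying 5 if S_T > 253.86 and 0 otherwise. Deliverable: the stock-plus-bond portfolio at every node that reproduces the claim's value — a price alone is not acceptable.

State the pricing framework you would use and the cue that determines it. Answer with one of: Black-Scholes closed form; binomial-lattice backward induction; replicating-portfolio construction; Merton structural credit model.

framework: replicating-portfolio construction

Key observation: the mandate to exhibit the hedge at every date and state singles out the replicating-portfolio construction on the 2-period tree with factors 1.5 and 0.83 from 175.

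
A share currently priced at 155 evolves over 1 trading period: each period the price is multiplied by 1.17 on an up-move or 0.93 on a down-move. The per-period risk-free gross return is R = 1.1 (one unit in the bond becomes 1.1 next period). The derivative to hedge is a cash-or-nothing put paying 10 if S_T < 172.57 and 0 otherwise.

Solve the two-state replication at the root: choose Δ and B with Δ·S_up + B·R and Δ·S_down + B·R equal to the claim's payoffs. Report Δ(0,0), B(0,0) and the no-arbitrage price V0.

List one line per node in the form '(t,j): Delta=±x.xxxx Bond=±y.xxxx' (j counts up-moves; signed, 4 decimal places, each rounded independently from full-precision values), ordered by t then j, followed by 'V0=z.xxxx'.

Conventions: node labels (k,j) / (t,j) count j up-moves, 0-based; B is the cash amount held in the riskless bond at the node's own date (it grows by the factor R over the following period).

No-arbitrage ⇒ martingale measure with p* = (R−d)/(u−d) = 0.7083.
Expiry values: V(1,0)=10.0000, V(1,1)=0.0000
  t=0,j=0: stock 155.0000 → up 181.3500 (V=0.0000), down 144.1500 (V=10.0000). Price 2.6515; hedge Δ=-0.2688, bond B=44.3182.
As a check, the time-0 holding Δ(0,0)·S0 + B(0,0) comes to 2.6515 — exactly V0.

(0,0): Delta=-0.2688 Bond=44.3182
V0=2.6515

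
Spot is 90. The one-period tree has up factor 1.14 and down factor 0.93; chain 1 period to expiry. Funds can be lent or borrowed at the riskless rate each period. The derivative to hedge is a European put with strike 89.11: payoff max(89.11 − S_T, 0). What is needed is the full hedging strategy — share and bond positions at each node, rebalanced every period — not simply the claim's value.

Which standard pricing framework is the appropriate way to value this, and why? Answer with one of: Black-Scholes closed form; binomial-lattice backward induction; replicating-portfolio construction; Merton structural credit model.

framework: replicating-portfolio construction

Key observation: what is demanded is not a single number but the (Δ, B) position at each node of the 1.14/0.93 tree starting at 90; constructing those positions is the replicating-portfolio method.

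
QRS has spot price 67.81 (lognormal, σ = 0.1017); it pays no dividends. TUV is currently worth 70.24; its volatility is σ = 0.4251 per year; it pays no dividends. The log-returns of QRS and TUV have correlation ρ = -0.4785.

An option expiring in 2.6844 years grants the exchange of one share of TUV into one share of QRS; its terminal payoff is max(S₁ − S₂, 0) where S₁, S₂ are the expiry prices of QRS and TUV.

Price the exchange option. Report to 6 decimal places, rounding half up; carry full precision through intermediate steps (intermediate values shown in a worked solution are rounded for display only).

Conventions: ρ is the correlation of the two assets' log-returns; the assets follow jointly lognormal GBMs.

σ_eff = √(σ₁² + σ₂² − 2ρσ₁σ₂) = √(0.1017² + 0.4251² − 2·-0.4785·0.1017·0.4251) = 0.482106
d₁ = (ln(S₁/S₂) + (q₂ − q₁ + σ_eff²/2)T) / (σ_eff√T) = (ln(67.81/70.24) + (0.0 − 0.0 + 0.116213)·2.6844) / 0.789890 = 0.350371
d₂ = d₁ − σ_eff√T = 0.350371 − 0.789890 = -0.439519
N(d₁) = 0.636970,  N(d₂) = 0.330143
V = S₁·e^{−q₁T}·N(d₁) − S₂·e^{−q₂T}·N(d₂) = 43.192932 − 23.189239 = 20.003693
Key observation: r never enters — measured in units of TUV, the claim is a call on S₁/S₂ struck at 1, so only the dividend yields and σ_eff matter.

exchange price = 20.003693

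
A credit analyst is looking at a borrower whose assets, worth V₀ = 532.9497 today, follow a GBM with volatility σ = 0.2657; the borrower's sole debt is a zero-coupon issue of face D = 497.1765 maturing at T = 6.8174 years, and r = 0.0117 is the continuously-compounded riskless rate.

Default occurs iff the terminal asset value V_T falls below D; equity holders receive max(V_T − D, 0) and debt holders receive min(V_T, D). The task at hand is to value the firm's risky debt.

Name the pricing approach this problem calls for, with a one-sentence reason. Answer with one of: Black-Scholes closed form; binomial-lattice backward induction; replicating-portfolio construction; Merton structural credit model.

framework: Merton structural credit model

Key observation: the data describe a firm's assets (V₀ = 532.9497, GBM) and a single zero-coupon debt of face 497.1765, so credit quantities follow from equity-as-call in the structural model.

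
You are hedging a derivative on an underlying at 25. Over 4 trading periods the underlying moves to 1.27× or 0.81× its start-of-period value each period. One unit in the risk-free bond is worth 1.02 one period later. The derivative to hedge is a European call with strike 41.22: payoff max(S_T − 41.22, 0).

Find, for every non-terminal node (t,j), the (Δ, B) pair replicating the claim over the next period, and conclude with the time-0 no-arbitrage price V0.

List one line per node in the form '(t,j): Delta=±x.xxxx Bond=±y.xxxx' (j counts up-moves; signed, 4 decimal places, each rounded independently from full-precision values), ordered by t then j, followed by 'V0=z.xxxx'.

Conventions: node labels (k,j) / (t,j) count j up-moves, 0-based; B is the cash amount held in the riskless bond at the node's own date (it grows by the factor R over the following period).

(0,0): Delta=0.1909 Bond=-3.7668
(1,0): Delta=0.0056 Bond=-0.0898
(1,1): Delta=0.3316 Bond=-8.3091
(2,0): Delta=0.0000 Bond=0.0000
(2,1): Delta=0.0098 Bond=-0.2007
(2,2): Delta=0.5759 Bond=-18.3260
(3,0): Delta=0.0000 Bond=0.0000
(3,1): Delta=0.0000 Bond=0.0000
(3,2): Delta=0.0173 Bond=-0.4484
(3,3): Delta=1.0000 Bond=-40.4118
V0=1.0053

Under the risk-neutral measure, an up-move has probability p* = (R−d)/(u−d) = 0.4565 and values discount at R = 1.02.
Payoffs at expiry: V(4,0)=0.0000, V(4,1)=0.0000, V(4,2)=0.0000, V(4,3)=0.2598, V(4,4)=23.8162
Node (3,0) S=13.2860: V=(p*·0.0000+(1−p*)·0.0000)/1.02=0.0000; Δ=(0.0000−0.0000)/(16.8733−10.7617)=0.0000; B=V−Δ·S=0.0000
Node (3,1) S=20.8312: V=(p*·0.0000+(1−p*)·0.0000)/1.02=0.0000; Δ=(0.0000−0.0000)/(26.4556−16.8733)=0.0000; B=V−Δ·S=0.0000
Node (3,2) S=32.6612: V=(p*·0.2598+(1−p*)·0.0000)/1.02=0.1163; Δ=(0.2598−0.0000)/(41.4798−26.4556)=0.0173; B=V−Δ·S=-0.4484
Node (3,3) S=51.2096: V=(p*·23.8162+(1−p*)·0.2598)/1.02=10.7978; Δ=(23.8162−0.2598)/(65.0362−41.4798)=1.0000; B=V−Δ·S=-40.4118
Node (2,0) S=16.4025: V=(p*·0.0000+(1−p*)·0.0000)/1.02=0.0000; Δ=(0.0000−0.0000)/(20.8312−13.2860)=0.0000; B=V−Δ·S=0.0000
Node (2,1) S=25.7175: V=(p*·0.1163+(1−p*)·0.0000)/1.02=0.0520; Δ=(0.1163−0.0000)/(32.6612−20.8312)=0.0098; B=V−Δ·S=-0.2007
Node (2,2) S=40.3225: V=(p*·10.7978+(1−p*)·0.1163)/1.02=4.8947; Δ=(10.7978−0.1163)/(51.2096−32.6612)=0.5759; B=V−Δ·S=-18.3260
Node (1,0) S=20.2500: V=(p*·0.0520+(1−p*)·0.0000)/1.02=0.0233; Δ=(0.0520−0.0000)/(25.7175−16.4025)=0.0056; B=V−Δ·S=-0.0898
Node (1,1) S=31.7500: V=(p*·4.8947+(1−p*)·0.0520)/1.02=2.2185; Δ=(4.8947−0.0520)/(40.3225−25.7175)=0.3316; B=V−Δ·S=-8.3091
Node (0,0) S=25.0000: V=(p*·2.2185+(1−p*)·0.0233)/1.02=1.0053; Δ=(2.2185−0.0233)/(31.7500−20.2500)=0.1909; B=V−Δ·S=-3.7668
As a check, the time-0 holding Δ(0,0)·S0 + B(0,0) comes to 1.0053 — exactly V0.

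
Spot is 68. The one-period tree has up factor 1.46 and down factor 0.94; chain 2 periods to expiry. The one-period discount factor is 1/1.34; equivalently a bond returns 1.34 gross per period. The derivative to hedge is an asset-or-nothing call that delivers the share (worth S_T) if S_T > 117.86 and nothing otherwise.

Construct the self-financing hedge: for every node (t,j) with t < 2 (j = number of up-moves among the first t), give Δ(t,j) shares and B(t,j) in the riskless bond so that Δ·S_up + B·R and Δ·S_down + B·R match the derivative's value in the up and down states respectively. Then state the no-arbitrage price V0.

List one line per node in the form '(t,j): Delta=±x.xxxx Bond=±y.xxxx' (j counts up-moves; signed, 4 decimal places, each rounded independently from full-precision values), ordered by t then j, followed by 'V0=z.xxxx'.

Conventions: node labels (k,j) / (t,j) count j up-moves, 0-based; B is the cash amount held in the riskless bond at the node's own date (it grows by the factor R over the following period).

(0,0): Delta=2.3532 Bond=-112.2500
(1,0): Delta=0.0000 Bond=0.0000
(1,1): Delta=2.8077 Bond=-195.5394
V0=47.7659

Under the risk-neutral measure, an up-move has probability p* = (R−d)/(u−d) = 0.7692 and values discount at R = 1.34.
At maturity the claim pays: V(2,0)=0.0000, V(2,1)=0.0000, V(2,2)=144.9488
  t=1,j=0: stock 63.9200 → up 93.3232 (V=0.0000), down 60.0848 (V=0.0000). Price 0.0000; hedge Δ=0.0000, bond B=0.0000.
  t=1,j=1: stock 99.2800 → up 144.9488 (V=144.9488), down 93.3232 (V=0.0000). Price 83.2083; hedge Δ=2.8077, bond B=-195.5394.
  t=0,j=0: stock 68.0000 → up 99.2800 (V=83.2083), down 63.9200 (V=0.0000). Price 47.7659; hedge Δ=2.3532, bond B=-112.2500.
Check: Δ(0,0)·S0 + B(0,0) = 47.7659 = V0.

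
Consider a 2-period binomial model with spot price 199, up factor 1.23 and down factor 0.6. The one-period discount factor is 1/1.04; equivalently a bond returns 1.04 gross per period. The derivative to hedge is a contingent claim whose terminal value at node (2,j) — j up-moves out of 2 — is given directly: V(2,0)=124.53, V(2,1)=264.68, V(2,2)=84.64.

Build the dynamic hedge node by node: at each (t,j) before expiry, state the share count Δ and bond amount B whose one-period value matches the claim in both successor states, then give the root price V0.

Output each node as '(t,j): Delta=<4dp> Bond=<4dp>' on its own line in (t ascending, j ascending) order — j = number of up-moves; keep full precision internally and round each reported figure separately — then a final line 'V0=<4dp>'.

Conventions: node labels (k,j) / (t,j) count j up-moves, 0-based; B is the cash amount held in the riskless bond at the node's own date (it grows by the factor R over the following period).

(0,0): Delta=-0.6402 Bond=279.1349
(1,0): Delta=1.8632 Bond=-8.6021
(1,1): Delta=-1.1675 Bond=419.3718
V0=151.7314

No-arbitrage ⇒ martingale measure with p* = (R−d)/(u−d) = 0.6984.
Payoffs at expiry: V(2,0)=124.5300, V(2,1)=264.6800, V(2,2)=84.6400
  t=1,j=0: stock 119.4000 → up 146.8620 (V=264.6800), down 71.6400 (V=124.5300). Price 213.8582; hedge Δ=1.8632, bond B=-8.6021.
  t=1,j=1: stock 244.7700 → up 301.0671 (V=84.6400), down 146.8620 (V=264.6800). Price 133.5940; hedge Δ=-1.1675, bond B=419.3718.
  t=0,j=0: stock 199.0000 → up 244.7700 (V=133.5940), down 119.4000 (V=213.8582). Price 151.7314; hedge Δ=-0.6402, bond B=279.1349.
Sanity check at the root: Δ(0,0)·S0 + B(0,0) reproduces V0 = 151.7314.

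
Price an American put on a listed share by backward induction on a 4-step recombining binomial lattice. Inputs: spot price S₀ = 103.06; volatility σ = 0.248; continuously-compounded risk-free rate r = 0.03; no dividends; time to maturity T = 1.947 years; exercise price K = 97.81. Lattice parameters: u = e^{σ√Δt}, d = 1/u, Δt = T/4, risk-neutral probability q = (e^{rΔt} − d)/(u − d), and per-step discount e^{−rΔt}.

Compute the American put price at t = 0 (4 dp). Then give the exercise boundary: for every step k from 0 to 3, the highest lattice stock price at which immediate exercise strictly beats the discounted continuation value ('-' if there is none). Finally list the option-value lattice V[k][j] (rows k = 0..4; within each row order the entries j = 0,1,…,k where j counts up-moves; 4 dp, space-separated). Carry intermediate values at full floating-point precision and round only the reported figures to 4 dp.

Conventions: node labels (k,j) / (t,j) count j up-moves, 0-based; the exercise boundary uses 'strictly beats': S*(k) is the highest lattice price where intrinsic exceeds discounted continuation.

price = 9.0113
boundary = - - 72.9128 61.3283
tree:
9.0113
15.2728 2.9940
24.8972 6.0658 0.0000
36.4817 12.2890 0.0000 0.0000
46.2257 24.8972 0.0000 0.0000 0.0000

params: Δt=0.48675 u=1.18889 d=0.84112 q=0.49915 e^(-rΔt)=0.98550
t_4 payoffs: 46.2257 24.8972 0.0000 0.0000 0.0000
t_3: node(3,0) S=61.3283 payoff=36.4817 vs cont=35.0638 → 36.4817 [stop]  node(3,1) S=86.6856 payoff=11.1244 vs cont=12.2890 → 12.2890 [wait]  node(3,2) S=122.5274 payoff=0.0000 vs cont=0.0000 → 0.0000 [wait]  node(3,3) S=173.1886 payoff=0.0000 vs cont=0.0000 → 0.0000 [wait]  ⇒ S*(3)=61.3283
t_2: node(2,0) S=72.9128 payoff=24.8972 vs cont=24.0522 → 24.8972 [stop]  node(2,1) S=103.0600 payoff=0.0000 vs cont=6.0658 → 6.0658 [wait]  node(2,2) S=145.6721 payoff=0.0000 vs cont=0.0000 → 0.0000 [wait]  ⇒ S*(2)=72.9128
t_1: node(1,0) S=86.6856 payoff=11.1244 vs cont=15.2728 → 15.2728 [wait]  node(1,1) S=122.5274 payoff=0.0000 vs cont=2.9940 → 2.9940 [wait]  ⇒ S*(1)=-
t_0: node(0,0) S=103.0600 payoff=0.0000 vs cont=9.0113 → 9.0113 [wait]  ⇒ S*(0)=-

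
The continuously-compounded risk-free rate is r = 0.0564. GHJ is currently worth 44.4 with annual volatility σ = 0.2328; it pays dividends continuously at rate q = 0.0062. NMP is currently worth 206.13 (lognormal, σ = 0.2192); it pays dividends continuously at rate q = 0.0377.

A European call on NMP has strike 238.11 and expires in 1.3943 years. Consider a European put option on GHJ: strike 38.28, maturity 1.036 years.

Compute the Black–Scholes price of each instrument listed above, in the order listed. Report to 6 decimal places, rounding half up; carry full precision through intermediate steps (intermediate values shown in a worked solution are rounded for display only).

price(NMP call K=238.11) = 11.313931
price(GHJ put K=38.28) = 1.044239

[NMP call K=238.11]
σ√T = 0.2192·√1.3943 = 0.258832
d₁ = (ln(S/K) + (r−q+σ²/2)T) / (σ√T) = (ln(206.13/238.11) + (0.0564−0.0377+0.2192²/2)·1.3943) / 0.258832 = (-0.144226 + 0.059571) / 0.258832 = -0.327066
d₂ = d₁ − σ√T = -0.327066 − 0.258832 = -0.585898
e^{−rT} = 0.924374
e^{−qT} = 0.948793
N(d₁) = 0.371809,  N(d₂) = 0.278972
price = S·e^{−qT}·N(d₁) − K·e^{−rT}·N(d₂) = 72.716421 − 61.402490 = 11.313931
[GHJ put K=38.28]
σ√T = 0.2328·√1.036 = 0.236953
d₁ = (ln(S/K) + (r−q+σ²/2)T) / (σ√T) = (ln(44.4/38.28) + (0.0564−0.0062+0.2328²/2)·1.036) / 0.236953 = (0.148312 + 0.080081) / 0.236953 = 0.963871
d₂ = d₁ − σ√T = 0.963871 − 0.236953 = 0.726918
e^{−rT} = 0.943244
e^{−qT} = 0.993597
N(−d₁) = 0.167555,  N(−d₂) = 0.233638
price = K·e^{−rT}·N(−d₂) − S·e^{−qT}·N(−d₁) = 8.436058 − 7.391819 = 1.044239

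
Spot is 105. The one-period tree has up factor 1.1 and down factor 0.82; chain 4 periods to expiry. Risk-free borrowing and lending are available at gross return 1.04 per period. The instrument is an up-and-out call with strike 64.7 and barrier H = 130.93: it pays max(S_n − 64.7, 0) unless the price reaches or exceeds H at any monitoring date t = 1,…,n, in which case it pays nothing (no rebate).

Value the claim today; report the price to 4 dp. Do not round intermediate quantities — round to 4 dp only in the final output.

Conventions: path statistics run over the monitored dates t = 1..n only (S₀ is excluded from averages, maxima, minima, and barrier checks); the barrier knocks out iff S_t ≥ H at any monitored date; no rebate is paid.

price = 16.3142

With p* = (R−d)/(u−d) = 0.7857, sum probability × payoff across the paths and divide by R^4.
Enumerate all 2^4 = 16 price paths (U = up ×1.1, D = down ×0.82); each path with k up-moves has probability p*^k·(1−p*)^(4−k).
DDDD: M=86.1000, payoff=0.0000, prob=0.002108
UDDD: M=115.5000, payoff=0.0000, prob=0.007731
DUDD: M=94.7100, payoff=0.0000, prob=0.007731
UUDD: M=127.0500, payoff=20.7284, prob=0.028348
DDUD: M=86.1000, payoff=0.0000, prob=0.007731
UDUD: M=115.5000, payoff=20.7284, prob=0.028348
DUUD: M=104.1810, payoff=20.7284, prob=0.028348
UUUD: M=139.7550, payoff=0.0000, prob=0.103941
DDDU: M=86.1000, payoff=0.0000, prob=0.007731
UDDU: M=115.5000, payoff=20.7284, prob=0.028348
DUDU: M=94.7100, payoff=20.7284, prob=0.028348
UUDU: M=127.0500, payoff=49.8991, prob=0.103941
DDUU: M=86.1000, payoff=20.7284, prob=0.028348
UDUU: M=115.5000, payoff=49.8991, prob=0.103941
DUUU: M=114.5991, payoff=49.8991, prob=0.103941
UUUU: M=153.7305, payoff=0.0000, prob=0.381117
Price = Σ prob·payoff / R^4 = 19.085298 / 1.169859 = 16.3142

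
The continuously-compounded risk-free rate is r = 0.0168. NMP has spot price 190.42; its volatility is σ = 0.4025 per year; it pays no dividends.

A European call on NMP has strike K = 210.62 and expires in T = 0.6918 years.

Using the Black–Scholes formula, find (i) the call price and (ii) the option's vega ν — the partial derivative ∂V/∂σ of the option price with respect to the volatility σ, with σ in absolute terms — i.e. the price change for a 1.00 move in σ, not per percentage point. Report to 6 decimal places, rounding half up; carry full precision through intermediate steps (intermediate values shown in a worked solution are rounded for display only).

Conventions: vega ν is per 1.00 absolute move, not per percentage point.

price = 18.536875
ν = 62.875586

σ√T = 0.4025·√0.6918 = 0.334777
d₁ = (ln(S/K) + (r+σ²/2)T) / (σ√T) = (ln(190.42/210.62) + (0.0168+0.4025²/2)·0.6918) / 0.334777 = (-0.100823 + 0.067660) / 0.334777 = -0.099060
d₂ = d₁ − σ√T = -0.099060 − 0.334777 = -0.433838
e^{−rT} = 0.988445
N(d₁) = 0.460545,  N(d₂) = 0.332203
Call price V = S·N(d₁) − K·e^{−rT}·N(d₂) = 87.697005 − 69.160130 = 18.536875
φ(d₁) = (1/√(2π))·e^{−d₁²/2} = 0.396990
ν = S·φ(d₁)·√T = 62.875586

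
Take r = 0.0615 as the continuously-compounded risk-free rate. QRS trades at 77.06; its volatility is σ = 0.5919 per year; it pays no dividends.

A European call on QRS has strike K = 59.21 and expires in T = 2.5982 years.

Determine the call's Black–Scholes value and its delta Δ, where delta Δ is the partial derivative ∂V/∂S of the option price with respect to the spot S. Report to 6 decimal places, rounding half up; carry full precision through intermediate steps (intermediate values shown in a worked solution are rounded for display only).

price = 38.735688
Δ = 0.821395

σ√T = 0.5919·√2.5982 = 0.954080
d₁ = (ln(S/K) + (r+σ²/2)T) / (σ√T) = (ln(77.06/59.21) + (0.0615+0.5919²/2)·2.5982) / 0.954080 = (0.263494 + 0.614923) / 0.954080 = 0.920696
d₂ = d₁ − σ√T = 0.920696 − 0.954080 = -0.033384
e^{−rT} = 0.852323
N(d₁) = 0.821395,  N(d₂) = 0.486684
Call price V = S·N(d₁) − K·e^{−rT}·N(d₂) = 63.296728 − 24.561040 = 38.735688
Δ = N(d₁) = 0.821395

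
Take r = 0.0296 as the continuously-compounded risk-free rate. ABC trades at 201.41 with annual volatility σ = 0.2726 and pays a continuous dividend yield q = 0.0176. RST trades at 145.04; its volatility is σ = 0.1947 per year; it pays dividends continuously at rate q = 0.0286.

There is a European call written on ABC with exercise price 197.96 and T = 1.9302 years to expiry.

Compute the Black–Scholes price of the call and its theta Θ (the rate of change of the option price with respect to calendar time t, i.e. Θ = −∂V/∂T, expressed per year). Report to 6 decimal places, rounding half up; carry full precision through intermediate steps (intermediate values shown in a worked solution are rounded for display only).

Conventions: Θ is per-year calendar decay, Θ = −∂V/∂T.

σ√T = 0.2726·√1.9302 = 0.378728
d₁ = (ln(S/K) + (r−q+σ²/2)T) / (σ√T) = (ln(201.41/197.96) + (0.0296−0.0176+0.2726²/2)·1.9302) / 0.378728 = (0.017278 + 0.094880) / 0.378728 = 0.296143
d₂ = d₁ − σ√T = 0.296143 − 0.378728 = -0.082585
e^{−rT} = 0.944468
e^{−qT} = 0.966599
N(d₁) = 0.616439,  N(d₂) = 0.467091
Call price V = S·e^{−qT}·N(d₁) − K·e^{−rT}·N(d₂) = 120.010089 − 87.330456 = 32.679632
φ(d₁) = (1/√(2π))·e^{−d₁²/2} = 0.381827
Θ = −S·e^{−qT}·φ(d₁)·σ/(2√T) + q·S·e^{−qT}·N(d₁) − r·K·e^{−rT}·N(d₂) = −7.292698 + 2.112178 − 2.584982 = -7.765502

price = 32.679632
Θ = -7.765502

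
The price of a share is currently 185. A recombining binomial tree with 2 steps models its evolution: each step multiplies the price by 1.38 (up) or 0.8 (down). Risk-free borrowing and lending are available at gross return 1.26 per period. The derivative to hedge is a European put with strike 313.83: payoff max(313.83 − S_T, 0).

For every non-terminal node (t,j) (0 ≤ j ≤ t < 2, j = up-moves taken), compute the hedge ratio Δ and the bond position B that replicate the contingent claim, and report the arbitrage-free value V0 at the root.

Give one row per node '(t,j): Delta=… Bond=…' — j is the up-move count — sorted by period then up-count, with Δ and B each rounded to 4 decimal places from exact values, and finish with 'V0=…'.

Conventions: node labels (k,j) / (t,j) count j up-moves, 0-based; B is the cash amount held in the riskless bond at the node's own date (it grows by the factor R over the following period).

Under the risk-neutral measure, an up-move has probability p* = (R−d)/(u−d) = 0.7931 and values discount at R = 1.26.
Terminal payoffs: V(2,0)=195.4300, V(2,1)=109.5900, V(2,2)=0.0000
  t=1,j=0: stock 148.0000 → up 204.2400 (V=109.5900), down 118.4000 (V=195.4300). Price 101.0714; hedge Δ=-1.0000, bond B=249.0714.
  t=1,j=1: stock 255.3000 → up 352.3140 (V=0.0000), down 204.2400 (V=109.5900). Price 17.9951; hedge Δ=-0.7401, bond B=206.9433.
  t=0,j=0: stock 185.0000 → up 255.3000 (V=17.9951), down 148.0000 (V=101.0714). Price 27.9232; hedge Δ=-0.7742, bond B=171.1583.
Verification: the root portfolio costs Δ(0,0)·S0 + B(0,0) = 27.9232, matching V0.

(0,0): Delta=-0.7742 Bond=171.1583
(1,0): Delta=-1.0000 Bond=249.0714
(1,1): Delta=-0.7401 Bond=206.9433
V0=27.9232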